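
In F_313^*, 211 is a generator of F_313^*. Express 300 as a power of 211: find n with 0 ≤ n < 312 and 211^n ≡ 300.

Baby-step giant-step with m = ceil(sqrt(312)) = 18.
Baby table (211^j mod 313 for j=0..17):
  0:1  1:211  2:75  3:175  4:304  5:292  6:264  7:303
  8:81  9:189  10:128  11:90  12:210  13:177  14:100  15:129
  16:301  17:285
Giant step factor: 211^(-18) ≡ 305 (mod 313).
Scan 300·305^i mod 313 for i = 0, 1, …:
  i=0: 300   i=1: 104   i=2: 107   i=3: 83
  i=4: 275   i=5: 304
Match at i=5, j=4: n = 5·18 + 4 = 94.

94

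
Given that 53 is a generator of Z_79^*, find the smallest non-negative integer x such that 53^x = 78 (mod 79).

Baby-step giant-step with m = ceil(sqrt(78)) = 9.
Baby table (53^j mod 79 for j=0..8):
  0:1  1:53  2:44  3:41  4:40  5:66  6:22  7:60
  8:20
Giant step factor: 53^(-9) ≡ 12 (mod 79).
Scan 78·12^i mod 79 for i = 0, 1, …:
  i=0: 78   i=1: 67   i=2: 14   i=3: 10
  i=4: 41
Match at i=4, j=3: x = 4·9 + 3 = 39.

39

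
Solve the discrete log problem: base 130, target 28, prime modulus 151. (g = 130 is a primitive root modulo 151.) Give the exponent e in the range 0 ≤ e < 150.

Baby-step giant-step with m = ceil(sqrt(150)) = 13.
Baby table (130^j mod 151 for j=0..12):
  0:1  1:130  2:139  3:101  4:144  5:147  6:84  7:48
  8:49  9:28  10:16  11:117  12:110
Giant step factor: 130^(-13) ≡ 104 (mod 151).
Scan 28·104^i mod 151 for i = 0, 1, …:
  i=0: 28
Match at i=0, j=9: e = 0·13 + 9 = 9.

9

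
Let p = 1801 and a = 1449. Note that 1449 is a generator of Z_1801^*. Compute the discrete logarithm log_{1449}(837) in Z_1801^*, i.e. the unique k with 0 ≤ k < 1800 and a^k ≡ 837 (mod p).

1705

Baby-step giant-step with m = ceil(sqrt(1800)) = 43.
Baby table (1449^j mod 1801 for j=0..42):
  0:1  1:1449  2:1436  3:609  4:1752  5:1039  6:1676  7:776
  8:600  9:1318  10:722  11:1598  12:1217  13:254  14:642  15:942
  16:1601  17:161  18:960  19:668  20:795  21:1116  22:1587  23:1487
  24:667  25:1147  26:1481  27:978  28:1536  29:1429  30:1272  31:705
  32:378  33:218  34:707  35:1475  36:1289  37:124  38:1377  39:1566
  40:1675  41:1128  42:965
Giant step factor: 1449^(-43) ≡ 1011 (mod 1801).
Scan 837·1011^i mod 1801 for i = 0, 1, …:
  i=0: 837   i=1: 1538   i=2: 655   i=3: 1238
  i=4: 1724   i=5: 1397   i=6: 383   i=7: 1799
  i=8: 1580   i=9: 1694     …   i=38: 1220
  i=39: 1536
Match at i=39, j=28: k = 39·43 + 28 = 1705.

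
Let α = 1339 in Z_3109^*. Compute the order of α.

3108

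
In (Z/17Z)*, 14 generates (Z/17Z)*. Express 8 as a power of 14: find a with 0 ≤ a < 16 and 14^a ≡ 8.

Successive powers of 14 modulo 17:
  14^0=1  14^1=14  14^2=9  14^3=7  14^4=13  14^5=12
  14^6=15  14^7=6  14^8=16  14^9=3  14^10=8
So 14^10 ≡ 8 (mod 17), giving a = 10.

10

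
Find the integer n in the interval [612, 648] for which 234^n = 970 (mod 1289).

Compute 234^612 mod 1289 = 733, then multiply by 234 repeatedly:
  234^612=733  234^613=85  234^614=555  234^615=970
Found 970 at exponent 615.

615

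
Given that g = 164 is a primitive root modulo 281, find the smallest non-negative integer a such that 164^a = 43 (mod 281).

12

Baby-step giant-step with m = ceil(sqrt(280)) = 17.
Baby table (164^j mod 281 for j=0..16):
  0:1  1:164  2:201  3:87  4:218  5:65  6:263  7:139
  8:35  9:120  10:10  11:235  12:43  13:27  14:213  15:88
  16:101
Giant step factor: 164^(-17) ≡ 206 (mod 281).
Scan 43·206^i mod 281 for i = 0, 1, …:
  i=0: 43
Match at i=0, j=12: a = 0·17 + 12 = 12.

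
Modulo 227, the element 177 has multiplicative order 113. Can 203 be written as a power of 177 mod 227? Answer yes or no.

203 ∈ ⟨177⟩ iff 203^113 ≡ 1 (mod 227), since |⟨177⟩| = 113.
203^113 mod 227 = 1.
Since 1 = 1, 203 lies in the subgroup.

yes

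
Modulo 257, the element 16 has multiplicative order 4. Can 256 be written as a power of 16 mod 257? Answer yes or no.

yes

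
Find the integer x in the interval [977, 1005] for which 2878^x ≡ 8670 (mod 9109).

993

Compute 2878^977 mod 9109 = 4318, then multiply by 2878 repeatedly:
  2878^977=4318  2878^978=2528  2878^979=6602  2878^980=8291  2878^981=5027
  2878^982=2614  2878^983=8167  2878^984=3406  2878^985=1184  2878^986=786
  2878^987=3076  2878^988=7889  2878^989=4914  2878^990=5324  2878^991=1134
  2878^992=2630  2878^993=8670
Found 8670 at exponent 993.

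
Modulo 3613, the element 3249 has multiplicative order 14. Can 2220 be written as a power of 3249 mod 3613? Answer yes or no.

yes

⟨3249⟩ has order 14; its elements mod 3613 are {1, 268, 364, 436, 1185, 1232, 1393, 2220, 2381, 2428, 3177, 3249, 3345, 3612}.
2220 is in this set.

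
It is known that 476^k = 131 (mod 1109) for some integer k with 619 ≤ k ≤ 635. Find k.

Compute 476^619 mod 1109 = 77, then multiply by 476 repeatedly:
  476^619=77  476^620=55  476^621=673  476^622=956  476^623=366
  476^624=103  476^625=232  476^626=641  476^627=141  476^628=576
  476^629=253  476^630=656  476^631=627  476^632=131
Found 131 at exponent 632.

632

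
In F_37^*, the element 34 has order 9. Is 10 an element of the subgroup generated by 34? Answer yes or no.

yes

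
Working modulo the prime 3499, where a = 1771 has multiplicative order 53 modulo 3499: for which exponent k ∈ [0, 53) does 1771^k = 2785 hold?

42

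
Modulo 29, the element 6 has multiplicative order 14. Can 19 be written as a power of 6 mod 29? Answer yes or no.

⟨6⟩ has order 14; its elements mod 29 are {1, 4, 5, 6, 7, 9, 13, 16, 20, 22, 23, 24, 25, 28}.
19 is not in this set.

no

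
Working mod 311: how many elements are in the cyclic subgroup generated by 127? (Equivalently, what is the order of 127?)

155

The order of 127 must divide p − 1 = 310 = 2 · 5 · 31.
Divisors: 1, 2, 5, 10, 31, 62, 155, 310.
Check each in increasing order: 127^1 ≡ 127;  127^2 ≡ 268;  127^5 ≡ 18;  127^10 ≡ 13;  127^31 ≡ 52;  127^62 ≡ 216;  127^155 ≡ 1.
Smallest exponent giving 1 is 155.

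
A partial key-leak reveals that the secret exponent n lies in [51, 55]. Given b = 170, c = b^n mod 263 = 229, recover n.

51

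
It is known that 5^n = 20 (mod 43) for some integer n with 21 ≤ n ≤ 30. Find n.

25

Compute 5^21 mod 43 = 42, then multiply by 5 repeatedly:
  5^21=42  5^22=38  5^23=18  5^24=4  5^25=20
Found 20 at exponent 25.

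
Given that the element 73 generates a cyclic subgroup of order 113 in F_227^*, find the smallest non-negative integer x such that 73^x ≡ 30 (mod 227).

88

Baby-step giant-step with m = ceil(sqrt(113)) = 11.
Baby table (73^j mod 227 for j=0..10):
  0:1  1:73  2:108  3:166  4:87  5:222  6:89  7:141
  8:78  9:19  10:25
Giant step factor: 73^(-11) ≡ 101 (mod 227).
Scan 30·101^i mod 227 for i = 0, 1, …:
  i=0: 30   i=1: 79   i=2: 34   i=3: 29
  i=4: 205   i=5: 48   i=6: 81   i=7: 9
  i=8: 1
Match at i=8, j=0: x = 8·11 + 0 = 88.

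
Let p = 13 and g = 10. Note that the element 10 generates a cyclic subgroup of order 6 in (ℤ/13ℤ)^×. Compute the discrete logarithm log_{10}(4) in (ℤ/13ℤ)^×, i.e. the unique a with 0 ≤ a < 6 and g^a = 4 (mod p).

5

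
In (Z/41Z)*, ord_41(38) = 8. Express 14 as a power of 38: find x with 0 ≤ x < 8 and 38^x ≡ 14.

3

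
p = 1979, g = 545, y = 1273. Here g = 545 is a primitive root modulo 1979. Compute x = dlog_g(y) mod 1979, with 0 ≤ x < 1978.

1245

Baby-step giant-step with m = ceil(sqrt(1978)) = 45.
Baby table (545^j mod 1979 for j=0..44):
  0:1  1:545  2:175  3:383  4:940  5:1718  6:243  7:1821
  8:966  9:56  10:835  11:1884  12:1658  13:1186  14:1216  15:1734
  16:1047  17:663  18:1157  19:1243  20:617  21:1814  22:1109  23:810
  24:133  25:1241  26:1506  27:1464  28:343  29:909  30:655  31:755
  32:1822  33:1511  34:231  35:1218  36:845  37:1397  38:1429  39:1058
  40:721  41:1103  42:1498  43:1062  44:922
Giant step factor: 545^(-45) ≡ 1473 (mod 1979).
Scan 1273·1473^i mod 1979 for i = 0, 1, …:
  i=0: 1273   i=1: 1016   i=2: 444   i=3: 942
  i=4: 287   i=5: 1224   i=6: 83   i=7: 1540
  i=8: 486   i=9: 1459     …   i=26: 1481
  i=27: 655
Match at i=27, j=30: x = 27·45 + 30 = 1245.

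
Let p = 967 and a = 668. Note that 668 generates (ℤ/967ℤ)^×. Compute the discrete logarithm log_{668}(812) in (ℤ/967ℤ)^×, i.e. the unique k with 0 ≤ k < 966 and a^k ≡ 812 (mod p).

Baby-step giant-step with m = ceil(sqrt(966)) = 32.
Baby table (668^j mod 967 for j=0..31):
  0:1  1:668  2:437  3:849  4:470  5:652  6:386  7:626
  8:424  9:868  10:591  11:252  12:78  13:853  14:241  15:466
  16:881  17:572  18:131  19:478  20:194  21:14  22:649  23:316
  24:282  25:778  26:425  27:569  28:61  29:134  30:548  31:538
Giant step factor: 668^(-32) ≡ 748 (mod 967).
Scan 812·748^i mod 967 for i = 0, 1, …:
  i=0: 812   i=1: 100   i=2: 341   i=3: 747
  i=4: 797   i=5: 484   i=6: 374   i=7: 289
  i=8: 531   i=9: 718     …   i=16: 196
  i=17: 591
Match at i=17, j=10: k = 17·32 + 10 = 554.

554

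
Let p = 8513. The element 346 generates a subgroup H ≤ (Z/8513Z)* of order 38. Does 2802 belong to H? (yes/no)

yes

2802 ∈ ⟨346⟩ iff 2802^38 ≡ 1 (mod 8513), since |⟨346⟩| = 38.
2802^38 mod 8513 = 1.
Since 1 = 1, 2802 lies in the subgroup.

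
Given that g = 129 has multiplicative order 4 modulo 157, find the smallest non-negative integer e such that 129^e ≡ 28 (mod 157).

3

Successive powers of 129 modulo 157:
  129^0=1  129^1=129  129^2=156  129^3=28
So 129^3 ≡ 28 (mod 157), giving e = 3.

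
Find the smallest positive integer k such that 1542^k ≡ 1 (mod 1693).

423

The order of 1542 must divide p − 1 = 1692 = 2^2 · 3^2 · 47.
Divisors: 1, 2, 3, 4, 6, 9, 12, 18, 36, 47, 94, 141, 188, 282, 423, 564, 846, 1692.
Check each in increasing order: 1542^1 ≡ 1542;  1542^2 ≡ 792;  1542^3 ≡ 611;  1542^4 ≡ 854;  1542^6 ≡ 861;  1542^9 ≡ 1241;  1542^12 ≡ 1480;  1542^18 ≡ 1144;  1542^36 ≡ 47;  1542^47 ≡ 1479;  1542^94 ≡ 85;  1542^141 ≡ 433;  1542^188 ≡ 453;  1542^282 ≡ 1259;  1542^423 ≡ 1.
Smallest exponent giving 1 is 423.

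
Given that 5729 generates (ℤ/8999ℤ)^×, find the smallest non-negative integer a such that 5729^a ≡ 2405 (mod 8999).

Baby-step giant-step with m = ceil(sqrt(8998)) = 95.
Baby table (5729^j mod 8999 for j=0..94):
  0:1  1:5729  2:2088  3:2481  4:4228  5:5903  6:45  7:5833
  8:3970  9:3657  10:1281  11:4664  12:2025  13:1514  14:7669  15:2583
  16:3651  17:2903  18:1135  19:5137  20:3143  21:8247  22:2313  23:4649
  24:6080  25:6190  26:6450  27:2156  28:5096  29:2228  30:3630  31:8580
  32:2282  33:7030  34:4345  35:1271  36:1368  37:8142  38:3701  39:1385
  40:6546  41:3201  42:7566  43:6430  44:4563  45:8331  46:6602  47:61
  48:7507  49:1382  50:7357  51:5936  52:123  53:2745  54:4852  55:8196
  56:7101  57:6149  58:5535  59:6538  60:2364  61:8860  62:4580  63:6735
  64:6102  65:6242  66:7391  67:2744  68:8122  69:6108  70:4620  71:1921
  72:8631  73:6493  74:5530  75:4890  76:923  77:5454  78:1438  79:4217
  80:5877  81:4074  82:5539  83:2457  84:1717  85:786  86:3494  87:3350
  88:6282  89:2577  90:5273  91:8373  92:4247  93:6766  94:3721
Giant step factor: 5729^(-95) ≡ 2668 (mod 8999).
Scan 2405·2668^i mod 8999 for i = 0, 1, …:
  i=0: 2405   i=1: 253   i=2: 79   i=3: 3795
  i=4: 1185   i=5: 2931   i=6: 8776   i=7: 7969
  i=8: 5654   i=9: 2548     …   i=37: 2804
  i=38: 2903
Match at i=38, j=17: a = 38·95 + 17 = 3627.

3627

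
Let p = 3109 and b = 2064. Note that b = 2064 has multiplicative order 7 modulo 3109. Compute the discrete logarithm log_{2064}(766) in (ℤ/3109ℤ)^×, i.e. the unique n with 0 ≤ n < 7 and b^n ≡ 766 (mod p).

2

Successive powers of 2064 modulo 3109:
  2064^0=1  2064^1=2064  2064^2=766
So 2064^2 ≡ 766 (mod 3109), giving n = 2.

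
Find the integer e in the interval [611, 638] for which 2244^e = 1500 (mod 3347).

637

Compute 2244^611 mod 3347 = 2526, then multiply by 2244 repeatedly:
  2244^611=2526  2244^612=1873  2244^613=2527  2244^614=770  2244^615=828
  2244^616=447  2244^617=2315  2244^618=316  2244^619=2887  2244^620=1983
  2244^621=1689  2244^622=1312  2244^623=2115  2244^624=14  2244^625=1293
  2244^626=2990  2244^627=2172  2244^628=736  2244^629=1513  2244^630=1314
  2244^631=3256  2244^632=3310  2244^633=647  2244^634=2617  2244^635=1910
  2244^636=1880  2244^637=1500
Found 1500 at exponent 637.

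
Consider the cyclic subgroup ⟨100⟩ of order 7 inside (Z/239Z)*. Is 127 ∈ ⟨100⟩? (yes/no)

127 ∈ ⟨100⟩ iff 127^7 ≡ 1 (mod 239), since |⟨100⟩| = 7.
127^7 mod 239 = 22.
Since 22 ≠ 1, 127 does not lie in the subgroup.

no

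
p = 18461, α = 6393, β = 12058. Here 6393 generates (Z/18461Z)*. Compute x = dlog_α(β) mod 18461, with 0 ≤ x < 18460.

5977

Baby-step giant-step with m = ceil(sqrt(18460)) = 136.
Baby table (6393^j mod 18461 for j=0..135):
  0:1  1:6393  2:16256  3:7639  4:6782  5:10898  6:17561  7:6132
  8:9173  9:10853  10:6791  11:13052  12:16177  13:1039  14:14828  15:16630
  16:17152  17:12857  18:6429  19:6411  20:2103  21:4871  22:15057  23:3747
  24:10654  25:8393  26:8783  27:9818  28:17535  29:6063  30:11120  31:15310
  32:15069  33:6619  34:2655  35:7756  36:16323  37:11367  38:6735  39:5803
  40:10430  41:16319  42:4256  43:15555  44:12169  45:1763  46:9649  47:7856
  48:9488  49:12399  50:13734  51:946  52:11031  53:163  54:8243  55:9805
  56:8270  57:16267  58:4118  59:988  60:2622  61:18319  62:15244  63:17734
  64:4461  65:15389  66:3208  67:17034  68:15384  69:8165  70:9598  71:14111
  72:11177  73:10491  74:150  75:17439  76:1548  77:1268  78:1945  79:10132
  80:12688  81:15211  82:9836  83:3382  84:3295  85:934  86:8159  87:8162
  88:8880  89:2265  90:6721  91:8606  92:4378  93:1678  94:1613  95:10671
  96:6308  97:8220  98:10454  99:3602  100:6719  101:14281  102:8788  103:4861
  104:6510  105:7336  106:8108  107:14417  108:10569  109:357  110:11598  111:6638
  112:13356  113:2783  114:13776  115:10998  116:10726  117:7164  118:16172  119:5996
  120:7392  121:15357  122:1703  123:13750  124:10929  125:12673  126:11621  127:5989
  128:18024  129:12331  130:3613  131:3198  132:8487  133:512  134:5619  135:15622
Giant step factor: 6393^(-136) ≡ 36 (mod 18461).
Scan 12058·36^i mod 18461 for i = 0, 1, …:
  i=0: 12058   i=1: 9485   i=2: 9162   i=3: 15995
  i=4: 3529   i=5: 16278   i=6: 13717   i=7: 13826
  i=8: 17750   i=9: 11326     …   i=42: 7009
  i=43: 12331
Match at i=43, j=129: x = 43·136 + 129 = 5977.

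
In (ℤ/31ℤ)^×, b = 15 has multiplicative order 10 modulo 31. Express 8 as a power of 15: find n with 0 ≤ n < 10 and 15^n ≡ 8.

Successive powers of 15 modulo 31:
  15^0=1  15^1=15  15^2=8
So 15^2 ≡ 8 (mod 31), giving n = 2.

2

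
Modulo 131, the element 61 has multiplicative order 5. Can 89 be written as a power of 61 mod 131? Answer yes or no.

yes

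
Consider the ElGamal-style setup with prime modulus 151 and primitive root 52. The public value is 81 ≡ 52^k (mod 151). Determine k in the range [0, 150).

54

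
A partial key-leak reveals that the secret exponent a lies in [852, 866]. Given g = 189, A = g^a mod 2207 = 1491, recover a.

854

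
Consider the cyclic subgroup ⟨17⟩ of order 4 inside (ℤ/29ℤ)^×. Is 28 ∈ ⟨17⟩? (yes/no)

yes

⟨17⟩ has order 4; its elements mod 29 are {1, 12, 17, 28}.
28 is in this set.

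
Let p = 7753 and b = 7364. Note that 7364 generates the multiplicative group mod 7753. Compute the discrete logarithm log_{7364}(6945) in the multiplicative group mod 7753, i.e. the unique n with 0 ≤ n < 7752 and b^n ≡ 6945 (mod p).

Baby-step giant-step with m = ceil(sqrt(7752)) = 89.
Baby table (7364^j mod 7753 for j=0..88):
  0:1  1:7364  2:4014  3:4660  4:1462  5:5004  6:7200  7:5786
  8:5369  9:4769  10:5579  11:609  12:3442  13:2331  14:342  15:6516
  16:507  17:4355  18:3812  19:5708  20:4699  21:1797  22:6490  23:2868
  24:780  25:6700  26:6461  27:6396  28:669  29:3361  30:2828  31:834
  32:1200  33:6133  34:2187  35:2087  36:2222  37:3978  38:3158  39:4265
  40:57  41:1086  42:3961  43:2018  44:5804  45:6120  46:7244  47:4176
  48:3666  49:478  50:130  51:3701  52:2369  53:1066  54:3988  55:7021
  56:5640  57:139  58:200  59:7483  60:4241  61:1640  62:5539  63:663
  64:5695  65:2003  66:3886  67:181  68:7121  69:5505  70:6136  71:1020
  72:6376  73:696  74:611  75:2664  76:2606  77:1909  78:1687  79:2762
  80:3249  81:7631  82:940  83:6484  84:5202  85:7708  86:1999  87:5442
  88:7384
Giant step factor: 7364^(-89) ≡ 1719 (mod 7753).
Scan 6945·1719^i mod 7753 for i = 0, 1, …:
  i=0: 6945   i=1: 6588   i=2: 5392   i=3: 4013
  i=4: 5930   i=5: 6228   i=6: 6792   i=7: 7183
  i=8: 4801   i=9: 3727     …   i=81: 6506
  i=82: 3988
Match at i=82, j=54: n = 82·89 + 54 = 7352.

7352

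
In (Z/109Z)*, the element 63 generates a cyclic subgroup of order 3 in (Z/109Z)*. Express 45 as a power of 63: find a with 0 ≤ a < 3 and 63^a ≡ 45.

2

Successive powers of 63 modulo 109:
  63^0=1  63^1=63  63^2=45
So 63^2 ≡ 45 (mod 109), giving a = 2.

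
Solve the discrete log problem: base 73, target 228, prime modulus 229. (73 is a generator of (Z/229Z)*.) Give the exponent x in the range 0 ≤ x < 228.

Baby-step giant-step with m = ceil(sqrt(228)) = 16.
Baby table (73^j mod 229 for j=0..15):
  0:1  1:73  2:62  3:175  4:180  5:87  6:168  7:127
  8:111  9:88  10:12  11:189  12:57  13:39  14:99  15:128
Giant step factor: 73^(-16) ≡ 173 (mod 229).
Scan 228·173^i mod 229 for i = 0, 1, …:
  i=0: 228   i=1: 56   i=2: 70   i=3: 202
  i=4: 138   i=5: 58   i=6: 187   i=7: 62
Match at i=7, j=2: x = 7·16 + 2 = 114.

114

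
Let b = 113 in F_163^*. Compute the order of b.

81

The order of 113 must divide p − 1 = 162 = 2 · 3^4.
Divisors: 1, 2, 3, 6, 9, 18, 27, 54, 81, 162.
Check each in increasing order: 113^1 ≡ 113;  113^2 ≡ 55;  113^3 ≡ 21;  113^6 ≡ 115;  113^9 ≡ 133;  113^18 ≡ 85;  113^27 ≡ 58;  113^54 ≡ 104;  113^81 ≡ 1.
Smallest exponent giving 1 is 81.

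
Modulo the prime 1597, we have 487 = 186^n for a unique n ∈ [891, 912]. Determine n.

911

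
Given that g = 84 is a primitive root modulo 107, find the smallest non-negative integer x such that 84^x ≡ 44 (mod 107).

38

Baby-step giant-step with m = ceil(sqrt(106)) = 11.
Baby table (84^j mod 107 for j=0..10):
  0:1  1:84  2:101  3:31  4:36  5:28  6:105  7:46
  8:12  9:45  10:35
Giant step factor: 84^(-11) ≡ 21 (mod 107).
Scan 44·21^i mod 107 for i = 0, 1, …:
  i=0: 44   i=1: 68   i=2: 37   i=3: 28
Match at i=3, j=5: x = 3·11 + 5 = 38.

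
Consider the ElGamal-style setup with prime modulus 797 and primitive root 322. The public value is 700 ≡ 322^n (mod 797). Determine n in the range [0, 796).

175

Baby-step giant-step with m = ceil(sqrt(796)) = 29.
Baby table (322^j mod 797 for j=0..28):
  0:1  1:322  2:74  3:715  4:694  5:308  6:348  7:476
  8:248  9:156  10:21  11:386  12:757  13:669  14:228  15:92
  16:135  17:432  18:426  19:88  20:441  21:136  22:754  23:500
  24:6  25:338  26:444  27:305  28:179
Giant step factor: 322^(-29) ≡ 91 (mod 797).
Scan 700·91^i mod 797 for i = 0, 1, …:
  i=0: 700   i=1: 737   i=2: 119   i=3: 468
  i=4: 347   i=5: 494   i=6: 322
Match at i=6, j=1: n = 6·29 + 1 = 175.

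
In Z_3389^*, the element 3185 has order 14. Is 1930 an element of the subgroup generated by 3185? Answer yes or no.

no

1930 ∈ ⟨3185⟩ iff 1930^14 ≡ 1 (mod 3389), since |⟨3185⟩| = 14.
1930^14 mod 3389 = 2804.
Since 2804 ≠ 1, 1930 does not lie in the subgroup.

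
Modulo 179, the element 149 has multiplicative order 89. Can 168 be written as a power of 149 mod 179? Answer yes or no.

168 ∈ ⟨149⟩ iff 168^89 ≡ 1 (mod 179), since |⟨149⟩| = 89.
168^89 mod 179 = 1.
Since 1 = 1, 168 lies in the subgroup.

yes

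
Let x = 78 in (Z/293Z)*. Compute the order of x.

292

The order of 78 must divide p − 1 = 292 = 2^2 · 73.
Divisors: 1, 2, 4, 73, 146, 292.
Check each in increasing order: 78^1 ≡ 78;  78^2 ≡ 224;  78^4 ≡ 73;  78^73 ≡ 138;  78^146 ≡ 292;  78^292 ≡ 1.
Smallest exponent giving 1 is 292.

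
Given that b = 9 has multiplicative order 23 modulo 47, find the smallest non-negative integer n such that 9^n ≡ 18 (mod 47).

21

Successive powers of 9 modulo 47:
  9^0=1  9^1=9  9^2=34  9^3=24  9^4=28  9^5=17
  9^6=12  9^7=14  9^8=32  9^9=6  9^10=7  9^11=16
  9^12=3  9^13=27  9^14=8  9^15=25  9^16=37  9^17=4
  9^18=36  9^19=42  9^20=2  9^21=18
So 9^21 ≡ 18 (mod 47), giving n = 21.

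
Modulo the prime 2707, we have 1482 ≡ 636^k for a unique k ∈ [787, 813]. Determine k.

805

Compute 636^787 mod 2707 = 2383, then multiply by 636 repeatedly:
  636^787=2383  636^788=2375  636^789=2701  636^790=1598  636^791=1203
  636^792=1734  636^793=1075  636^794=1536  636^795=2376  636^796=630
  636^797=44  636^798=914  636^799=2006  636^800=819  636^801=1140
  636^802=2271  636^803=1525  636^804=794  636^805=1482
Found 1482 at exponent 805.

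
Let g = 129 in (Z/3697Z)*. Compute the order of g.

3696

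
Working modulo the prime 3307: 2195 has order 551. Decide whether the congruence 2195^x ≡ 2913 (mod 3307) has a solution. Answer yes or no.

2913 ∈ ⟨2195⟩ iff 2913^551 ≡ 1 (mod 3307), since |⟨2195⟩| = 551.
2913^551 mod 3307 = 1.
Since 1 = 1, 2913 lies in the subgroup.

yes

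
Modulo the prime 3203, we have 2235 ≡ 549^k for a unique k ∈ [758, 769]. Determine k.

766

Compute 549^758 mod 3203 = 291, then multiply by 549 repeatedly:
  549^758=291  549^759=2812  549^760=3145  549^761=188  549^762=716
  549^763=2318  549^764=991  549^765=2752  549^766=2235
Found 2235 at exponent 766.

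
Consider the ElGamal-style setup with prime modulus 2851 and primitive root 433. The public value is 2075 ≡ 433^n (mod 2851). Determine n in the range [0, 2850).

Baby-step giant-step with m = ceil(sqrt(2850)) = 54.
Baby table (433^j mod 2851 for j=0..53):
  0:1  1:433  2:2174  3:512  4:2169  5:1198  6:2703  7:1489
  8:411  9:1201  10:1151  11:2309  12:1947  13:2006  14:1894  15:1865
  16:712  17:388  18:2646  19:2467  20:1937  21:527  22:111  23:2447
  24:1830  25:2663  26:1275  27:1832  28:678  29:2772  30:5  31:2165
  32:2317  33:2560  34:2292  35:288  36:2111  37:1743  38:2055  39:303
  40:53  41:141  42:1182  43:1477  44:917  45:772  46:709  47:1940
  48:1826  49:931  50:1132  51:2635  52:555  53:831
Giant step factor: 433^(-54) ≡ 2617 (mod 2851).
Scan 2075·2617^i mod 2851 for i = 0, 1, …:
  i=0: 2075   i=1: 1971   i=2: 648   i=3: 2322
  i=4: 1193   i=5: 236   i=6: 1796   i=7: 1684
  i=8: 2233   i=9: 2062     …   i=49: 1396
  i=50: 1201
Match at i=50, j=9: n = 50·54 + 9 = 2709.

2709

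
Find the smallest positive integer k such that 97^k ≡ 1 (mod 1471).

735

The order of 97 must divide p − 1 = 1470 = 2 · 3 · 5 · 7^2.
Divisors: 1, 2, 3, 5, 6, 7, 10, 14, 15, 21, 30, 35, 42, 49, 70, 98, 105, 147, 210, 245, 294, 490, 735, 1470.
Check each in increasing order: 97^1 ≡ 97;  97^2 ≡ 583;  97^3 ≡ 653;  97^5 ≡ 1181;  97^6 ≡ 1290;  97^7 ≡ 95;  97^10 ≡ 253;  97^14 ≡ 199;  97^15 ≡ 180;  97^21 ≡ 1253;  97^30 ≡ 38;  97^35 ≡ 748;  97^42 ≡ 452;  97^49 ≡ 281;  97^70 ≡ 524;  97^98 ≡ 998;  97^105 ≡ 666;  97^147 ≡ 948;  97^210 ≡ 785;  97^245 ≡ 251;  97^294 ≡ 1394;  97^490 ≡ 1219;  97^735 ≡ 1.
Smallest exponent giving 1 is 735.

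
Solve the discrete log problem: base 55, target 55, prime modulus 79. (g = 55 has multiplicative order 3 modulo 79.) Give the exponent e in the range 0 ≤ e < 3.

1

Successive powers of 55 modulo 79:
  55^0=1  55^1=55
So 55^1 ≡ 55 (mod 79), giving e = 1.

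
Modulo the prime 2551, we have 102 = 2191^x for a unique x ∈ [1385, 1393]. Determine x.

1391

Compute 2191^1385 mod 2551 = 814, then multiply by 2191 repeatedly:
  2191^1385=814  2191^1386=325  2191^1387=346  2191^1388=439  2191^1389=122
  2191^1390=1998  2191^1391=102
Found 102 at exponent 1391.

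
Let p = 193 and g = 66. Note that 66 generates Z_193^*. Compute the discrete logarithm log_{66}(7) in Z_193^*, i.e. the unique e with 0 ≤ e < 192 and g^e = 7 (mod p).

Baby-step giant-step with m = ceil(sqrt(192)) = 14.
Baby table (66^j mod 193 for j=0..13):
  0:1  1:66  2:110  3:119  4:134  5:159  6:72  7:120
  8:7  9:76  10:191  11:61  12:166  13:148
Giant step factor: 66^(-14) ≡ 18 (mod 193).
Scan 7·18^i mod 193 for i = 0, 1, …:
  i=0: 7
Match at i=0, j=8: e = 0·14 + 8 = 8.

8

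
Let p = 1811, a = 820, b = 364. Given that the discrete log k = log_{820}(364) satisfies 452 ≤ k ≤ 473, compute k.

468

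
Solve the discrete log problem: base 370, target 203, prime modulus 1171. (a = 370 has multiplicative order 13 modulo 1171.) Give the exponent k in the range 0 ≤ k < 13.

Successive powers of 370 modulo 1171:
  370^0=1  370^1=370  370^2=1064  370^3=224  370^4=910  370^5=623
  370^6=994  370^7=86  370^8=203
So 370^8 ≡ 203 (mod 1171), giving k = 8.

8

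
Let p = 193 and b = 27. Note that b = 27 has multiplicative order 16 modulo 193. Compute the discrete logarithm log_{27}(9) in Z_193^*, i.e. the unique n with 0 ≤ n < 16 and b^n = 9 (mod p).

Successive powers of 27 modulo 193:
  27^0=1  27^1=27  27^2=150  27^3=190  27^4=112  27^5=129
  27^6=9
So 27^6 ≡ 9 (mod 193), giving n = 6.

6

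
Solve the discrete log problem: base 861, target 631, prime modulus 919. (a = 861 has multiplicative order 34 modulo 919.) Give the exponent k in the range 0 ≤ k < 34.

31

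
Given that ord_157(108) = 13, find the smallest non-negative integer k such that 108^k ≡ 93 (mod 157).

5

Successive powers of 108 modulo 157:
  108^0=1  108^1=108  108^2=46  108^3=101  108^4=75  108^5=93
So 108^5 ≡ 93 (mod 157), giving k = 5.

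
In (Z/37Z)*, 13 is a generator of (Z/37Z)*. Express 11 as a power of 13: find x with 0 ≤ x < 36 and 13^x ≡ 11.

Successive powers of 13 modulo 37:
  13^0=1  13^1=13  13^2=21  13^3=14  13^4=34  13^5=35
  13^6=11
So 13^6 ≡ 11 (mod 37), giving x = 6.

6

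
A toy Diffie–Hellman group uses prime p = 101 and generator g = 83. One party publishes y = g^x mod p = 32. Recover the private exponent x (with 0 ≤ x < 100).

45

Baby-step giant-step with m = ceil(sqrt(100)) = 10.
Baby table (83^j mod 101 for j=0..9):
  0:1  1:83  2:21  3:26  4:37  5:41  6:70  7:53
  8:56  9:2
Giant step factor: 83^(-10) ≡ 14 (mod 101).
Scan 32·14^i mod 101 for i = 0, 1, …:
  i=0: 32   i=1: 44   i=2: 10   i=3: 39
  i=4: 41
Match at i=4, j=5: x = 4·10 + 5 = 45.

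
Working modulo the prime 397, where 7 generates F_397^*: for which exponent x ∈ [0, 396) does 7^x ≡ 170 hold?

197

Baby-step giant-step with m = ceil(sqrt(396)) = 20.
Baby table (7^j mod 397 for j=0..19):
  0:1  1:7  2:49  3:343  4:19  5:133  6:137  7:165
  8:361  9:145  10:221  11:356  12:110  13:373  14:229  15:15
  16:105  17:338  18:381  19:285
Giant step factor: 7^(-20) ≡ 278 (mod 397).
Scan 170·278^i mod 397 for i = 0, 1, …:
  i=0: 170   i=1: 17   i=2: 359   i=3: 155
  i=4: 214   i=5: 339   i=6: 153   i=7: 55
  i=8: 204   i=9: 338
Match at i=9, j=17: x = 9·20 + 17 = 197.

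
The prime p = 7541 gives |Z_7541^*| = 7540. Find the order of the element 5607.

1508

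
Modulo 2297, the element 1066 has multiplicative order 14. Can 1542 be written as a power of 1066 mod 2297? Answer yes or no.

no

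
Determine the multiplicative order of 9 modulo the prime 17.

8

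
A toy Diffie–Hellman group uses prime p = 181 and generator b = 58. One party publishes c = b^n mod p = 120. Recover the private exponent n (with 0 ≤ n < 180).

155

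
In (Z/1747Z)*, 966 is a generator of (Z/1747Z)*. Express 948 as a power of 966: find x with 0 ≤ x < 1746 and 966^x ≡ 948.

1172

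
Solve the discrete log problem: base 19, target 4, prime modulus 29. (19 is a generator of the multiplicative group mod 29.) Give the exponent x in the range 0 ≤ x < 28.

22

Successive powers of 19 modulo 29:
  19^0=1  19^1=19  19^2=13  19^3=15  19^4=24  19^5=21
  19^6=22  19^7=12  19^8=25  19^9=11  19^10=6  19^11=27
  19^12=20  19^13=3  19^14=28  19^15=10  19^16=16  19^17=14
  19^18=5  19^19=8  19^20=7  19^21=17  19^22=4
So 19^22 ≡ 4 (mod 29), giving x = 22.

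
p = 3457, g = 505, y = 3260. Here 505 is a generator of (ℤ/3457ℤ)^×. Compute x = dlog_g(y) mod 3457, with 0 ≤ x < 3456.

Baby-step giant-step with m = ceil(sqrt(3456)) = 59.
Baby table (505^j mod 3457 for j=0..58):
  0:1  1:505  2:2664  3:547  4:3132  5:1811  6:1907  7:1989
  8:1915  9:2572  10:2485  11:34  12:3342  13:694  14:1313  15:2778
  16:2805  17:2612  18:1943  19:2884  20:1023  21:1522  22:1156  23:3004
  24:2854  25:3158  26:1113  27:2031  28:2383  29:379  30:1260  31:212
  32:3350  33:1277  34:1883  35:240  36:205  37:3272  38:3371  39:1511
  40:2515  41:1356  42:294  43:3276  44:1934  45:1796  46:1246  47:56
  48:624  49:533  50:2976  51:2542  52:1163  53:3082  54:760  55:73
  56:2295  57:880  58:1904
Giant step factor: 505^(-59) ≡ 2487 (mod 3457).
Scan 3260·2487^i mod 3457 for i = 0, 1, …:
  i=0: 3260   i=1: 955   i=2: 126   i=3: 2232
  i=4: 2499   i=5: 2784   i=6: 2894   i=7: 3361
  i=8: 3238   i=9: 1553     …   i=38: 2082
  i=39: 2805
Match at i=39, j=16: x = 39·59 + 16 = 2317.

2317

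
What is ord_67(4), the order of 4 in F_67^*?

33

The order of 4 must divide p − 1 = 66 = 2 · 3 · 11.
Divisors: 1, 2, 3, 6, 11, 22, 33, 66.
Check each in increasing order: 4^1 ≡ 4;  4^2 ≡ 16;  4^3 ≡ 64;  4^6 ≡ 9;  4^11 ≡ 37;  4^22 ≡ 29;  4^33 ≡ 1.
Smallest exponent giving 1 is 33.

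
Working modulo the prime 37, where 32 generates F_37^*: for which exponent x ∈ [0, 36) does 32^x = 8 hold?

Successive powers of 32 modulo 37:
  32^0=1  32^1=32  32^2=25  32^3=23  32^4=33  32^5=20
  32^6=11  32^7=19  32^8=16  32^9=31  32^10=30  32^11=35
  32^12=10  32^13=24  32^14=28  32^15=8
So 32^15 ≡ 8 (mod 37), giving x = 15.

15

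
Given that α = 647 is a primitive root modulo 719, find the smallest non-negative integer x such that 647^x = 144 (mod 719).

520

Baby-step giant-step with m = ceil(sqrt(718)) = 27.
Baby table (647^j mod 719 for j=0..26):
  0:1  1:647  2:151  3:632  4:512  5:524  6:379  7:34
  8:428  9:101  10:637  11:152  12:560  13:663  14:437  15:172
  16:558  17:88  18:135  19:346  20:253  21:478  22:96  23:278
  24:116  25:276  26:260
Giant step factor: 647^(-27) ≡ 636 (mod 719).
Scan 144·636^i mod 719 for i = 0, 1, …:
  i=0: 144   i=1: 271   i=2: 515   i=3: 395
  i=4: 289   i=5: 459   i=6: 10   i=7: 608
  i=8: 585   i=9: 337     …   i=18: 554
  i=19: 34
Match at i=19, j=7: x = 19·27 + 7 = 520.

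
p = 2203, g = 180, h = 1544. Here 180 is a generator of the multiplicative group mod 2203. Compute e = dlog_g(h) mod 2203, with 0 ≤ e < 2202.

Baby-step giant-step with m = ceil(sqrt(2202)) = 47.
Baby table (180^j mod 2203 for j=0..46):
  0:1  1:180  2:1558  3:659  4:1861  5:124  6:290  7:1531
  8:205  9:1652  10:2158  11:712  12:386  13:1187  14:2172  15:1029
  16:168  17:1601  18:1790  19:562  20:2025  21:1005  22:254  23:1660
  24:1395  25:2161  26:1252  27:654  28:961  29:1146  30:1401  31:1038
  32:1788  33:202  34:1112  35:1890  36:938  37:1412  38:815  39:1302
  40:842  41:1756  42:1051  43:1925  44:629  45:867  46:1850
Giant step factor: 180^(-47) ≡ 1238 (mod 2203).
Scan 1544·1238^i mod 2203 for i = 0, 1, …:
  i=0: 1544   i=1: 1471   i=2: 1420   i=3: 2169
  i=4: 1968   i=5: 2069   i=6: 1536   i=7: 379
  i=8: 2166   i=9: 457     …   i=22: 1037
  i=23: 1660
Match at i=23, j=23: e = 23·47 + 23 = 1104.

1104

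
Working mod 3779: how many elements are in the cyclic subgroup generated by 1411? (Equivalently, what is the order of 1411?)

1889

The order of 1411 must divide p − 1 = 3778 = 2 · 1889.
Divisors: 1, 2, 1889, 3778.
Check each in increasing order: 1411^1 ≡ 1411;  1411^2 ≡ 3167;  1411^1889 ≡ 1.
Smallest exponent giving 1 is 1889.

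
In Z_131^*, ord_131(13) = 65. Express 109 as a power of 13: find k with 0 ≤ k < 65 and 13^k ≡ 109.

14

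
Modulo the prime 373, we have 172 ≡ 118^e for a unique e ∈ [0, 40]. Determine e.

11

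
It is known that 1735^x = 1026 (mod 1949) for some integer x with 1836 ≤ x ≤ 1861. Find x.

1840

Compute 1735^1836 mod 1949 = 646, then multiply by 1735 repeatedly:
  1735^1836=646  1735^1837=135  1735^1838=345  1735^1839=232  1735^1840=1026
Found 1026 at exponent 1840.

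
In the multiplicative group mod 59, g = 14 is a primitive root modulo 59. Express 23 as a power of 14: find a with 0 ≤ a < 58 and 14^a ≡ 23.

Successive powers of 14 modulo 59:
  14^0=1  14^1=14  14^2=19  14^3=30  14^4=7  14^5=39
  14^6=15  14^7=33  14^8=49  14^9=37  14^10=46  14^11=54
  14^12=48  14^13=23
So 14^13 ≡ 23 (mod 59), giving a = 13.

13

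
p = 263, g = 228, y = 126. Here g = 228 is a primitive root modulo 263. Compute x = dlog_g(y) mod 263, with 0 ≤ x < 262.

Baby-step giant-step with m = ceil(sqrt(262)) = 17.
Baby table (228^j mod 263 for j=0..16):
  0:1  1:228  2:173  3:257  4:210  5:14  6:36  7:55
  8:179  9:47  10:196  11:241  12:244  13:139  14:132  15:114
  16:218
Giant step factor: 228^(-17) ≡ 175 (mod 263).
Scan 126·175^i mod 263 for i = 0, 1, …:
  i=0: 126   i=1: 221   i=2: 14
Match at i=2, j=5: x = 2·17 + 5 = 39.

39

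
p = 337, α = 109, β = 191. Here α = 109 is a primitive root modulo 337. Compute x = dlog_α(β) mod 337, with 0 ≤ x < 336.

Baby-step giant-step with m = ceil(sqrt(336)) = 19.
Baby table (109^j mod 337 for j=0..18):
  0:1  1:109  2:86  3:275  4:319  5:60  6:137  7:105
  8:324  9:268  10:230  11:132  12:234  13:231  14:241  15:320
  16:169  17:223  18:43
Giant step factor: 109^(-19) ≡ 250 (mod 337).
Scan 191·250^i mod 337 for i = 0, 1, …:
  i=0: 191   i=1: 233   i=2: 286   i=3: 56
  i=4: 183   i=5: 255   i=6: 57   i=7: 96
  i=8: 73   i=9: 52     …   i=15: 289
  i=16: 132
Match at i=16, j=11: x = 16·19 + 11 = 315.

315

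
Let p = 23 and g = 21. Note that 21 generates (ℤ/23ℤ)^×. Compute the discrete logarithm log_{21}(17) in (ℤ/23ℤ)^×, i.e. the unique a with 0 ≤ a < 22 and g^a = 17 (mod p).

9

Successive powers of 21 modulo 23:
  21^0=1  21^1=21  21^2=4  21^3=15  21^4=16  21^5=14
  21^6=18  21^7=10  21^8=3  21^9=17
So 21^9 ≡ 17 (mod 23), giving a = 9.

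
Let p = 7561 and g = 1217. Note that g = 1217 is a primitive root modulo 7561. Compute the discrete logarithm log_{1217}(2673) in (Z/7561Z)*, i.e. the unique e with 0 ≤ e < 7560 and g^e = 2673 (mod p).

4674

Baby-step giant-step with m = ceil(sqrt(7560)) = 87.
Baby table (1217^j mod 7561 for j=0..86):
  0:1  1:1217  2:6694  3:3401  4:3150  5:123  6:6032  7:6774
  8:2468  9:1839  10:7  11:958  12:1492  13:1124  14:6928  15:861
  16:4419  17:2052  18:2154  19:5312  20:49  21:6706  22:2883  23:307
  24:3130  25:6027  26:689  27:6803  28:7517  29:6940  30:343  31:1576
  32:5059  33:2149  34:6788  35:4384  36:4823  37:2255  38:7253  39:3214
  40:2401  41:3471  42:5169  43:7482  44:2150  45:444  46:3517  47:663
  48:5405  49:7376  50:1685  51:1614  52:5939  53:7008  54:7489  55:3108
  56:1936  57:4641  58:30  59:6266  60:4234  61:3737  62:3768  63:3690
  64:7057  65:6634  66:5991  67:2243  68:210  69:6057  70:6955  71:3476
  72:3693  73:3147  74:4033  75:1072  76:4132  77:579  78:1470  79:4594
  80:3319  81:1649  82:3168  83:6907  84:5548  85:7504  86:6241
Giant step factor: 1217^(-87) ≡ 2192 (mod 7561).
Scan 2673·2192^i mod 7561 for i = 0, 1, …:
  i=0: 2673   i=1: 7002   i=2: 7115   i=3: 5298
  i=4: 7081   i=5: 6380   i=6: 4671   i=7: 1238
  i=8: 6858   i=9: 1468     …   i=52: 7473
  i=53: 3690
Match at i=53, j=63: e = 53·87 + 63 = 4674.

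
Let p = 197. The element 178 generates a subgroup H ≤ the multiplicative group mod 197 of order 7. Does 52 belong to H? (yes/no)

no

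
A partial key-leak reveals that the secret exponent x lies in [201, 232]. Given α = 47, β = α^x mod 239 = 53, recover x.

223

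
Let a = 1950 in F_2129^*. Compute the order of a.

The order of 1950 must divide p − 1 = 2128 = 2^4 · 7 · 19.
Divisors: 1, 2, 4, 7, 8, 14, 16, 19, 28, 38, 56, 76, 112, 133, 152, 266, 304, 532, 1064, 2128.
Check each in increasing order: 1950^1 ≡ 1950;  1950^2 ≡ 106;  1950^4 ≡ 591;  1950^7 ≡ 1938;  1950^8 ≡ 125;  1950^14 ≡ 288;  1950^16 ≡ 722;  1950^19 ≡ 887;  1950^28 ≡ 2042;  1950^38 ≡ 1168;  1950^56 ≡ 1182;  1950^76 ≡ 1664;  1950^112 ≡ 500;  1950^133 ≡ 551;  1950^152 ≡ 1196;  1950^266 ≡ 1283;  1950^304 ≡ 1857;  1950^532 ≡ 372;  1950^1064 ≡ 2128;  1950^2128 ≡ 1.
Smallest exponent giving 1 is 2128.

2128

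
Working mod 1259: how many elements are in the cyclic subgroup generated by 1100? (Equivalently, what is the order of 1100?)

1258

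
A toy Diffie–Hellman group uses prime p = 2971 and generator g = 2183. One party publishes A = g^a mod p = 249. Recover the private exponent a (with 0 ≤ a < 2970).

1157

Baby-step giant-step with m = ceil(sqrt(2970)) = 55.
Baby table (2183^j mod 2971 for j=0..54):
  0:1  1:2183  2:5  3:2002  4:25  5:1097  6:125  7:2514
  8:625  9:686  10:154  11:459  12:770  13:2295  14:879  15:2562
  16:1424  17:926  18:1178  19:1659  20:2919  21:2353  22:2711  23:2852
  24:1671  25:2376  26:2413  27:2967  28:181  29:2951  30:905  31:2871
  32:1554  33:2471  34:1828  35:471  36:227  37:2355  38:1135  39:2862
  40:2704  41:2426  42:1636  43:246  44:2238  45:1230  46:2277  47:208
  48:2472  49:1040  50:476  51:2229  52:2380  53:2232  54:16
Giant step factor: 2183^(-55) ≡ 1030 (mod 2971).
Scan 249·1030^i mod 2971 for i = 0, 1, …:
  i=0: 249   i=1: 964   i=2: 606   i=3: 270
  i=4: 1797   i=5: 2948   i=6: 78   i=7: 123
  i=8: 1908   i=9: 1409     …   i=20: 2322
  i=21: 5
Match at i=21, j=2: a = 21·55 + 2 = 1157.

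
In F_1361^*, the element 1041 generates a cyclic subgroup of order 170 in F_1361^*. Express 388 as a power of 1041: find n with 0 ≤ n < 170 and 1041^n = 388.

152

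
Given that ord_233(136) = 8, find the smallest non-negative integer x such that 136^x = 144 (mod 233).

Successive powers of 136 modulo 233:
  136^0=1  136^1=136  136^2=89  136^3=221  136^4=232  136^5=97
  136^6=144
So 136^6 ≡ 144 (mod 233), giving x = 6.

6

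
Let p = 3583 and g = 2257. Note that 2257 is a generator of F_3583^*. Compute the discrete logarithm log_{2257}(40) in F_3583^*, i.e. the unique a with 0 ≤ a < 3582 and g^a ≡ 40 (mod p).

1489

Baby-step giant-step with m = ceil(sqrt(3582)) = 60.
Baby table (2257^j mod 3583 for j=0..59):
  0:1  1:2257  2:2606  3:2039  4:1451  5:45  6:1241  7:2614
  8:2180  9:801  10:2025  11:2100  12:2974  13:1359  14:215  15:1550
  16:1342  17:1259  18:244  19:2509  20:1673  21:3062  22:2910  23:231
  24:1832  25:42  26:1636  27:1962  28:3229  29:31  30:1890  31:1960
  32:2298  33:1985  34:1395  35:2641  36:2208  37:3086  38:3333  39:1864
  40:606  41:2619  42:2716  43:3082  44:1471  45:2189  46:3199  47:398
  48:2536  49:1701  50:1764  51:635  52:3578  53:3047  54:1302  55:554
  56:3494  57:3358  58:961  59:1262
Giant step factor: 2257^(-60) ≡ 1922 (mod 3583).
Scan 40·1922^i mod 3583 for i = 0, 1, …:
  i=0: 40   i=1: 1637   i=2: 440   i=3: 92
  i=4: 1257   i=5: 1012   i=6: 3078   i=7: 383
  i=8: 1611   i=9: 630     …   i=23: 1125
  i=24: 1701
Match at i=24, j=49: a = 24·60 + 49 = 1489.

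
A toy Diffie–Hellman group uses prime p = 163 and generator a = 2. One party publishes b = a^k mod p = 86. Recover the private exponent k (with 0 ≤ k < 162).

Baby-step giant-step with m = ceil(sqrt(162)) = 13.
Baby table (2^j mod 163 for j=0..12):
  0:1  1:2  2:4  3:8  4:16  5:32  6:64  7:128
  8:93  9:23  10:46  11:92  12:21
Giant step factor: 2^(-13) ≡ 66 (mod 163).
Scan 86·66^i mod 163 for i = 0, 1, …:
  i=0: 86   i=1: 134   i=2: 42   i=3: 1
Match at i=3, j=0: k = 3·13 + 0 = 39.

39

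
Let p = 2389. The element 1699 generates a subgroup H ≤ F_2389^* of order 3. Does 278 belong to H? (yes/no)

no

⟨1699⟩ has order 3; its elements mod 2389 are {1, 689, 1699}.
278 is not in this set.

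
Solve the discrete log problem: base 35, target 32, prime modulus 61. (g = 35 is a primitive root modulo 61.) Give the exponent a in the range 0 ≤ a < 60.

55

Baby-step giant-step with m = ceil(sqrt(60)) = 8.
Baby table (35^j mod 61 for j=0..7):
  0:1  1:35  2:5  3:53  4:25  5:21  6:3  7:44
Giant step factor: 35^(-8) ≡ 57 (mod 61).
Scan 32·57^i mod 61 for i = 0, 1, …:
  i=0: 32   i=1: 55   i=2: 24   i=3: 26
  i=4: 18   i=5: 50   i=6: 44
Match at i=6, j=7: a = 6·8 + 7 = 55.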